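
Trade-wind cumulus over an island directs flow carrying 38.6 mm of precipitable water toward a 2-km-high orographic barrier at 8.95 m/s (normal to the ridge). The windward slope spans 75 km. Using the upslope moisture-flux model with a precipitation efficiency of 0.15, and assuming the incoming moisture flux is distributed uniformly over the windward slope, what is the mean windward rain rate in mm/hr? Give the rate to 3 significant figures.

Incoming column moisture flux per unit ridge length: F = V × PW = 8.95 × 38.6 = 345.47 mm·m/s.
Spread over the 75 km slope with efficiency ε = 0.15: R = ε·F/W = 0.15 × 345.47 / 75000 m = 6.909e-04 mm/s.
R = 6.909e-04 × 3600 = 2.49 mm/hr.

R ≈ 2.49 mm/hr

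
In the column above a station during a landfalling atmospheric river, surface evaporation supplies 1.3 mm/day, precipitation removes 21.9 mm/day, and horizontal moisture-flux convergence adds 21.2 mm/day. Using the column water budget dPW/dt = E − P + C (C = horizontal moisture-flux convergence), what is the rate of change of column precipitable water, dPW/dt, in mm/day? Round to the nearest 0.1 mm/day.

dPW/dt = E − P + C = 1.3 − 21.9 + (21.2) = 0.6 mm/day.

dPW/dt ≈ 0.6 mm/day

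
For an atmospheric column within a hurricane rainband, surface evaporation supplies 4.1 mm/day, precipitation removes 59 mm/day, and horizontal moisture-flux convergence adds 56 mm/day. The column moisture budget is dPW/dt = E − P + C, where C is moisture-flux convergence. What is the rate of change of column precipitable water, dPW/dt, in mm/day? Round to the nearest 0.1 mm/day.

dPW/dt = E − P + C = 4.1 − 59 + (56) = 1.1 mm/day.

dPW/dt ≈ 1.1 mm/day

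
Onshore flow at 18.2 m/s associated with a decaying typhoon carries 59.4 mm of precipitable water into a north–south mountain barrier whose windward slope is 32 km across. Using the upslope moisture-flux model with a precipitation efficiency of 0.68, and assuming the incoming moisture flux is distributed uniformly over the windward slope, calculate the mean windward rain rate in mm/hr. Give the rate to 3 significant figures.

R ≈ 82.7 mm/hr

Incoming column moisture flux per unit ridge length: F = V × PW = 18.2 × 59.4 = 1081.08 mm·m/s.
Spread over the 32 km slope with efficiency ε = 0.68: R = ε·F/W = 0.68 × 1081.08 / 32000 m = 2.297e-02 mm/s.
R = 2.297e-02 × 3600 = 82.7 mm/hr.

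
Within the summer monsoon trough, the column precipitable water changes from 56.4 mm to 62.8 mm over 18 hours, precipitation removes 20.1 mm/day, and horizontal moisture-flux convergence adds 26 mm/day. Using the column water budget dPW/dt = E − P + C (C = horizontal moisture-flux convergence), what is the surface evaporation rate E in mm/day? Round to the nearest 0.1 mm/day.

E ≈ 2.6 mm/day

dPW/dt = (62.8 − 56.4) mm / (18/24 day) = +8.533 mm/day.
E = dPW/dt + P − C = (+8.533) + 20.1 − (26) = 2.6 mm/day.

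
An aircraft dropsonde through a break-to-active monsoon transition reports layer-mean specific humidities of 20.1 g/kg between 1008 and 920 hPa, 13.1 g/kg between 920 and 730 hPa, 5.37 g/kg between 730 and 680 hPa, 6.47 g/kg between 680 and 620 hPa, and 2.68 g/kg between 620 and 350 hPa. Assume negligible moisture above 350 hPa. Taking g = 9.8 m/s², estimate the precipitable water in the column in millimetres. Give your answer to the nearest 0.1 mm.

Precipitable water is the column-integrated vapour mass per unit area: PW = (1/g) Σ q̄ Δp, with q in kg/kg and Δp in Pa (1 kg/m² of water = 1 mm).
Layer 1008–920 hPa: Δp = 88 hPa = 8800 Pa, q̄ = 0.0201 kg/kg → 0.0201 × 8800 / 9.8 = 18.05 mm
Layer 920–730 hPa: Δp = 190 hPa = 19000 Pa, q̄ = 0.0131 kg/kg → 0.0131 × 19000 / 9.8 = 25.40 mm
Layer 730–680 hPa: Δp = 50 hPa = 5000 Pa, q̄ = 0.00537 kg/kg → 0.00537 × 5000 / 9.8 = 2.74 mm
Layer 680–620 hPa: Δp = 60 hPa = 6000 Pa, q̄ = 0.00647 kg/kg → 0.00647 × 6000 / 9.8 = 3.96 mm
Layer 620–350 hPa: Δp = 270 hPa = 27000 Pa, q̄ = 0.00268 kg/kg → 0.00268 × 27000 / 9.8 = 7.38 mm
PW = 18.05 + 25.40 + 2.74 + 3.96 + 7.38 = 57.53 ≈ 57.5 mm.

PW ≈ 57.5 mm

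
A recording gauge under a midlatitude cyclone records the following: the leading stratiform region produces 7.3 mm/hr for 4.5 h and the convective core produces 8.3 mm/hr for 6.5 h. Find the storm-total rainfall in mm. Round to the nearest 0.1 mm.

Total = Σ Rᵢ Δtᵢ = 7.3 × 4.5 + 8.3 × 6.5
      = 32.85 + 53.95 = 86.8 mm.

total ≈ 86.8 mm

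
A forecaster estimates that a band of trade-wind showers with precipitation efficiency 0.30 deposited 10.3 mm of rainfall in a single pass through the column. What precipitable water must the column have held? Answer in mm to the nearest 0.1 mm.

PW ≈ 34.3 mm

PW = rainfall / ε = 10.3 / 0.30 = 34.3 mm.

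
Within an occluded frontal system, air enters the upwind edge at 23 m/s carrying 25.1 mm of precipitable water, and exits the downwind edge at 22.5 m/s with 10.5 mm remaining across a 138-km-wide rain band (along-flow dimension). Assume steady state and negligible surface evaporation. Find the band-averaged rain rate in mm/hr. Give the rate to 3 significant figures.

R ≈ 8.90 mm/hr

Column moisture flux per unit crosswind length is F = V × PW.
Inflow: F_in = 23 × 25.1 = 577.3 mm·m/s
Outflow: F_out = 22.5 × 10.5 = 236.25 mm·m/s
Steady-state rate R = (F_in − F_out)/L = (577.3 − 236.25) / 138000 m = 2.471e-03 mm/s.
R = 2.471e-03 × 3600 = 8.90 mm/hr.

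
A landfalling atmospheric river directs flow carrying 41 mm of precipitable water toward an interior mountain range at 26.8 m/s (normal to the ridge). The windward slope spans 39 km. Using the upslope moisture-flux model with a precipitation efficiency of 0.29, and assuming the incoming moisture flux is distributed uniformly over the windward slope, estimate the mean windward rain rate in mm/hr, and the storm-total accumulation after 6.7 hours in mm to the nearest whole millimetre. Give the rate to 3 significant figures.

R ≈ 29.4 mm/hr; total ≈ 197 mm

Incoming column moisture flux per unit ridge length: F = V × PW = 26.8 × 41 = 1098.8 mm·m/s.
Spread over the 39 km slope with efficiency ε = 0.29: R = ε·F/W = 0.29 × 1098.8 / 39000 m = 8.171e-03 mm/s.
R = 8.171e-03 × 3600 = 29.4 mm/hr.
Over 6.7 h: total = 29.4 × 6.7 = 196.98 ≈ 197 mm.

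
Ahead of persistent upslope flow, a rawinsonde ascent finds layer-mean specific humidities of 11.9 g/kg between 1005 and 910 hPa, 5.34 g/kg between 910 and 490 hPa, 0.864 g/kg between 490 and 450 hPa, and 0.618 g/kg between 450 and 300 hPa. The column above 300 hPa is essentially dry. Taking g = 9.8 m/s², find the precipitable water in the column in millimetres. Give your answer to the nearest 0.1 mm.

Precipitable water is the column-integrated vapour mass per unit area: PW = (1/g) Σ q̄ Δp, with q in kg/kg and Δp in Pa (1 kg/m² of water = 1 mm).
Layer 1005–910 hPa: Δp = 95 hPa = 9500 Pa, q̄ = 0.0119 kg/kg → 0.0119 × 9500 / 9.8 = 11.54 mm
Layer 910–490 hPa: Δp = 420 hPa = 42000 Pa, q̄ = 0.00534 kg/kg → 0.00534 × 42000 / 9.8 = 22.89 mm
Layer 490–450 hPa: Δp = 40 hPa = 4000 Pa, q̄ = 0.000864 kg/kg → 0.000864 × 4000 / 9.8 = 0.35 mm
Layer 450–300 hPa: Δp = 150 hPa = 15000 Pa, q̄ = 0.000618 kg/kg → 0.000618 × 15000 / 9.8 = 0.95 mm
PW = 11.54 + 22.89 + 0.35 + 0.95 = 35.73 ≈ 35.7 mm.

PW ≈ 35.7 mm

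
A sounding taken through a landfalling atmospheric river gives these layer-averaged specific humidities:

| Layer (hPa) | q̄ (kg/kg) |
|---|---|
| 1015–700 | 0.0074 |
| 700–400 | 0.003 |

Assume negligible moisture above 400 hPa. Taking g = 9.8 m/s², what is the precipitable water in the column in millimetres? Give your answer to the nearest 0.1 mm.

Precipitable water is the column-integrated vapour mass per unit area: PW = (1/g) Σ q̄ Δp, with q in kg/kg and Δp in Pa (1 kg/m² of water = 1 mm).
Layer 1015–700 hPa: Δp = 315 hPa = 31500 Pa, q̄ = 0.0074 kg/kg → 0.0074 × 31500 / 9.8 = 23.79 mm
Layer 700–400 hPa: Δp = 300 hPa = 30000 Pa, q̄ = 0.003 kg/kg → 0.003 × 30000 / 9.8 = 9.18 mm
PW = 23.79 + 9.18 = 32.97 ≈ 33.0 mm.

PW ≈ 33.0 mm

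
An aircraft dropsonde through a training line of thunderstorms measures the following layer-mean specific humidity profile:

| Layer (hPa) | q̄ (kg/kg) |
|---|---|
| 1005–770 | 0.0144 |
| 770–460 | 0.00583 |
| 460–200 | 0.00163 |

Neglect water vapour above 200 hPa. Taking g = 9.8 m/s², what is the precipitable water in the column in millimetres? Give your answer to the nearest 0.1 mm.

PW ≈ 57.3 mm

Precipitable water is the column-integrated vapour mass per unit area: PW = (1/g) Σ q̄ Δp, with q in kg/kg and Δp in Pa (1 kg/m² of water = 1 mm).
Layer 1005–770 hPa: Δp = 235 hPa = 23500 Pa, q̄ = 0.0144 kg/kg → 0.0144 × 23500 / 9.8 = 34.53 mm
Layer 770–460 hPa: Δp = 310 hPa = 31000 Pa, q̄ = 0.00583 kg/kg → 0.00583 × 31000 / 9.8 = 18.44 mm
Layer 460–200 hPa: Δp = 260 hPa = 26000 Pa, q̄ = 0.00163 kg/kg → 0.00163 × 26000 / 9.8 = 4.32 mm
PW = 34.53 + 18.44 + 4.32 = 57.29 ≈ 57.3 mm.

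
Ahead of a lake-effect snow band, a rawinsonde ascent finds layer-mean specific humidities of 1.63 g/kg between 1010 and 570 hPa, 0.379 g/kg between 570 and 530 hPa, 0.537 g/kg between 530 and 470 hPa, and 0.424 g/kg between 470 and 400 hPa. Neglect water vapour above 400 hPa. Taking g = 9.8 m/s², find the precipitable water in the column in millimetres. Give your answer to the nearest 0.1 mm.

Precipitable water is the column-integrated vapour mass per unit area: PW = (1/g) Σ q̄ Δp, with q in kg/kg and Δp in Pa (1 kg/m² of water = 1 mm).
Layer 1010–570 hPa: Δp = 440 hPa = 44000 Pa, q̄ = 0.00163 kg/kg → 0.00163 × 44000 / 9.8 = 7.32 mm
Layer 570–530 hPa: Δp = 40 hPa = 4000 Pa, q̄ = 0.000379 kg/kg → 0.000379 × 4000 / 9.8 = 0.15 mm
Layer 530–470 hPa: Δp = 60 hPa = 6000 Pa, q̄ = 0.000537 kg/kg → 0.000537 × 6000 / 9.8 = 0.33 mm
Layer 470–400 hPa: Δp = 70 hPa = 7000 Pa, q̄ = 0.000424 kg/kg → 0.000424 × 7000 / 9.8 = 0.30 mm
PW = 7.32 + 0.15 + 0.33 + 0.30 = 8.10 ≈ 8.1 mm.

PW ≈ 8.1 mm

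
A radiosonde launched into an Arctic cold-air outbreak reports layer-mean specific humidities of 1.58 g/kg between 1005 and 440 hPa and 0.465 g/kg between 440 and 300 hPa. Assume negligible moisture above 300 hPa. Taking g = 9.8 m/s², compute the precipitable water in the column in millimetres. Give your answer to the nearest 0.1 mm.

PW ≈ 9.8 mm

Precipitable water is the column-integrated vapour mass per unit area: PW = (1/g) Σ q̄ Δp, with q in kg/kg and Δp in Pa (1 kg/m² of water = 1 mm).
Layer 1005–440 hPa: Δp = 565 hPa = 56500 Pa, q̄ = 0.00158 kg/kg → 0.00158 × 56500 / 9.8 = 9.11 mm
Layer 440–300 hPa: Δp = 140 hPa = 14000 Pa, q̄ = 0.000465 kg/kg → 0.000465 × 14000 / 9.8 = 0.66 mm
PW = 9.11 + 0.66 = 9.77 ≈ 9.8 mm.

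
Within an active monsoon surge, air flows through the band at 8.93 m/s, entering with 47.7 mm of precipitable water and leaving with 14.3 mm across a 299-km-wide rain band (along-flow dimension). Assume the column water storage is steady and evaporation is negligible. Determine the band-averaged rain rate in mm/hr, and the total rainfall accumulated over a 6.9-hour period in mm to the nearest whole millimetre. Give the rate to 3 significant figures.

R ≈ 3.59 mm/hr; total ≈ 25 mm

Column moisture flux per unit crosswind length is F = V × PW.
Inflow: F_in = 8.93 × 47.7 = 425.961 mm·m/s
Outflow: F_out = 8.93 × 14.3 = 127.699 mm·m/s
Steady-state rate R = (F_in − F_out)/L = (425.961 − 127.699) / 299000 m = 9.975e-04 mm/s.
R = 9.975e-04 × 3600 = 3.59 mm/hr.
Over 6.9 h: total = 3.59 × 6.9 = 24.771 ≈ 25 mm.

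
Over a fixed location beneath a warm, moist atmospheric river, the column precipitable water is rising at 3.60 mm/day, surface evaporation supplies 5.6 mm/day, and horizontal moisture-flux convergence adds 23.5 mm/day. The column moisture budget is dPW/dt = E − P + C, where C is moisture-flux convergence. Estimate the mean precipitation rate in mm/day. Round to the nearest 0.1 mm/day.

P ≈ 25.5 mm/day

dPW/dt = +3.60 mm/day.
P = E + C − dPW/dt = 5.6 + (23.5) − (+3.60) = 25.5 mm/day.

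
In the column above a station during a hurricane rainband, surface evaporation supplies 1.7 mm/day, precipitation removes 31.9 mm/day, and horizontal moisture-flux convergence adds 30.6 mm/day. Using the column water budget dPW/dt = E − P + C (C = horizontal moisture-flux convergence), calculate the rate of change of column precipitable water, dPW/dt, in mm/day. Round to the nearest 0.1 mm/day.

dPW/dt = E − P + C = 1.7 − 31.9 + (30.6) = 0.4 mm/day.

dPW/dt ≈ 0.4 mm/day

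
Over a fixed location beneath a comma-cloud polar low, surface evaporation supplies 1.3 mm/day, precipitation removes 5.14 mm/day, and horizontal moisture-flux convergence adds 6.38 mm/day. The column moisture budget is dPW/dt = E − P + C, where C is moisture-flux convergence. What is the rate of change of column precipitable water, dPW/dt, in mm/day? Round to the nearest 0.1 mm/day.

dPW/dt = E − P + C = 1.3 − 5.14 + (6.38) = 2.5 mm/day.

dPW/dt ≈ 2.5 mm/day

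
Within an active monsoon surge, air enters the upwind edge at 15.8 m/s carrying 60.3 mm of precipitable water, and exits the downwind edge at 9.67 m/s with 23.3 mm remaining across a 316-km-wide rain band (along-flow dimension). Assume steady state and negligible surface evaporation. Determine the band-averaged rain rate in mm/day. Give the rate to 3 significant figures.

Column moisture flux per unit crosswind length is F = V × PW.
Inflow: F_in = 15.8 × 60.3 = 952.74 mm·m/s
Outflow: F_out = 9.67 × 23.3 = 225.311 mm·m/s
Steady-state rate R = (F_in − F_out)/L = (952.74 − 225.311) / 316000 m = 2.302e-03 mm/s.
R = 2.302e-03 × 3600 × 24 = 199 mm/day.

R ≈ 199 mm/day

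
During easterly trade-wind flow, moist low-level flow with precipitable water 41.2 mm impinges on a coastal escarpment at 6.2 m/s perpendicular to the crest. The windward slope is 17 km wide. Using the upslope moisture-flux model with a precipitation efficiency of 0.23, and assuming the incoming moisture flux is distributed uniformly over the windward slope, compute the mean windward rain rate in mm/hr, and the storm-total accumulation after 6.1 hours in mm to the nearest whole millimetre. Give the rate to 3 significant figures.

R ≈ 12.4 mm/hr; total ≈ 76 mm

Incoming column moisture flux per unit ridge length: F = V × PW = 6.2 × 41.2 = 255.44 mm·m/s.
Spread over the 17 km slope with efficiency ε = 0.23: R = ε·F/W = 0.23 × 255.44 / 17000 m = 3.456e-03 mm/s.
R = 3.456e-03 × 3600 = 12.4 mm/hr.
Over 6.1 h: total = 12.4 × 6.1 = 75.64 ≈ 76 mm.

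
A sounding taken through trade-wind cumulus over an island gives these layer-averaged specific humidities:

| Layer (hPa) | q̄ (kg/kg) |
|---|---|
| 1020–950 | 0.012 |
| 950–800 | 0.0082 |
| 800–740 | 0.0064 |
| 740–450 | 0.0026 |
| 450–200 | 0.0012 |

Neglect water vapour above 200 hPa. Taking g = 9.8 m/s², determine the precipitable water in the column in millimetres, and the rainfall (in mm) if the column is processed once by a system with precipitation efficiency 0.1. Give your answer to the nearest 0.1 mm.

Precipitable water is the column-integrated vapour mass per unit area: PW = (1/g) Σ q̄ Δp, with q in kg/kg and Δp in Pa (1 kg/m² of water = 1 mm).
Layer 1020–950 hPa: Δp = 70 hPa = 7000 Pa, q̄ = 0.012 kg/kg → 0.012 × 7000 / 9.8 = 8.57 mm
Layer 950–800 hPa: Δp = 150 hPa = 15000 Pa, q̄ = 0.0082 kg/kg → 0.0082 × 15000 / 9.8 = 12.55 mm
Layer 800–740 hPa: Δp = 60 hPa = 6000 Pa, q̄ = 0.0064 kg/kg → 0.0064 × 6000 / 9.8 = 3.92 mm
Layer 740–450 hPa: Δp = 290 hPa = 29000 Pa, q̄ = 0.0026 kg/kg → 0.0026 × 29000 / 9.8 = 7.69 mm
Layer 450–200 hPa: Δp = 250 hPa = 25000 Pa, q̄ = 0.0012 kg/kg → 0.0012 × 25000 / 9.8 = 3.06 mm
PW = 8.57 + 12.55 + 3.92 + 7.69 + 3.06 = 35.79 ≈ 35.8 mm.
Rainfall = ε × PW = 0.1 × 35.8 = 3.6 mm.

PW ≈ 35.8 mm; rainfall ≈ 3.6 mm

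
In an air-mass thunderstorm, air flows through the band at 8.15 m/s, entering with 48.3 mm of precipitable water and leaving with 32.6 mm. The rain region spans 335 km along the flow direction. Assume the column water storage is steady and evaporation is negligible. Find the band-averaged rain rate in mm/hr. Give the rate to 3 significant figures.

R ≈ 1.38 mm/hr

Column moisture flux per unit crosswind length is F = V × PW.
Inflow: F_in = 8.15 × 48.3 = 393.645 mm·m/s
Outflow: F_out = 8.15 × 32.6 = 265.69 mm·m/s
Steady-state rate R = (F_in − F_out)/L = (393.645 − 265.69) / 335000 m = 3.820e-04 mm/s.
R = 3.820e-04 × 3600 = 1.38 mm/hr.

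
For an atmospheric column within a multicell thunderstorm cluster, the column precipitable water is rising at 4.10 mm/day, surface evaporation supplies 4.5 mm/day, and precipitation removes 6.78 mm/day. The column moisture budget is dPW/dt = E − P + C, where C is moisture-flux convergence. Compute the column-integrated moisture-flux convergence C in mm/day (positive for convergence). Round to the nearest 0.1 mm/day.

C ≈ 6.4 mm/day

dPW/dt = +4.10 mm/day.
C = dPW/dt − E + P = (+4.10) − 4.5 + 6.78 = 6.4 mm/day.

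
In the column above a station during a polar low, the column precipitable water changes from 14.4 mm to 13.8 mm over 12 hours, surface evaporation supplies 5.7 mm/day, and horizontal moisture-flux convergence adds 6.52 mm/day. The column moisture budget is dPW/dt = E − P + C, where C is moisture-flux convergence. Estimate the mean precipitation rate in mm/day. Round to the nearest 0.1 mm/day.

P ≈ 13.4 mm/day

dPW/dt = (13.8 − 14.4) mm / (12/24 day) = -1.200 mm/day.
P = E + C − dPW/dt = 5.7 + (6.52) − (-1.200) = 13.4 mm/day.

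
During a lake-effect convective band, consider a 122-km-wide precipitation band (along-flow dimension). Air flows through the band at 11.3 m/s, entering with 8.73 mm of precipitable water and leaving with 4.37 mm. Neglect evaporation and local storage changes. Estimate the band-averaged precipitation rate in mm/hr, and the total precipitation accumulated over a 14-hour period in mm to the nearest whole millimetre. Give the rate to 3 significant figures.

Column moisture flux per unit crosswind length is F = V × PW.
Inflow: F_in = 11.3 × 8.73 = 98.649 mm·m/s
Outflow: F_out = 11.3 × 4.37 = 49.381 mm·m/s
Steady-state rate R = (F_in − F_out)/L = (98.649 − 49.381) / 122000 m = 4.038e-04 mm/s.
R = 4.038e-04 × 3600 = 1.45 mm/hr.
Over 14 h: total = 1.45 × 14 = 20.3 ≈ 20 mm.

R ≈ 1.45 mm/hr; total ≈ 20 mm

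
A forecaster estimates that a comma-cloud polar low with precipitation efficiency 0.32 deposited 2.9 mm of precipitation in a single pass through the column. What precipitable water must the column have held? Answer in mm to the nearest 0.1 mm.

PW = precipitation / ε = 2.9 / 0.32 = 9.1 mm.

PW ≈ 9.1 mm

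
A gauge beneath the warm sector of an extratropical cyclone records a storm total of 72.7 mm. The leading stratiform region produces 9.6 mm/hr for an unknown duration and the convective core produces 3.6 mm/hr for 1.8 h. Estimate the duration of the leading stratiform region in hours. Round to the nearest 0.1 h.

Known phases: 3.6 × 1.8 = 6.48 mm.
Remaining depth = 72.7 − 6.48 = 66.22 mm.
Duration = 66.22 / 9.6 = 6.9 h.

duration ≈ 6.9 h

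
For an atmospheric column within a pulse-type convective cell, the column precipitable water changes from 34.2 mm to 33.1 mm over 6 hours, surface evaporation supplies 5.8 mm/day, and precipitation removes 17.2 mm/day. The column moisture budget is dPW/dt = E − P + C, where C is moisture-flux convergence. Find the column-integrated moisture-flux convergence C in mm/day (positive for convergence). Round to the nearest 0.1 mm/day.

C ≈ 7.0 mm/day

dPW/dt = (33.1 − 34.2) mm / (6/24 day) = -4.400 mm/day.
C = dPW/dt − E + P = (-4.400) − 5.8 + 17.2 = 7.0 mm/day.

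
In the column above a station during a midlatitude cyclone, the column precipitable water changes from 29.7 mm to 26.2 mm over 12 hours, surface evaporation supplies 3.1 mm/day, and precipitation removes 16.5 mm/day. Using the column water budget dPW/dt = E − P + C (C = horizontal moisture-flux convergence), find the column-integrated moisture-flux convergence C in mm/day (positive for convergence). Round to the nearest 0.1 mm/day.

dPW/dt = (26.2 − 29.7) mm / (12/24 day) = -7.000 mm/day.
C = dPW/dt − E + P = (-7.000) − 3.1 + 16.5 = 6.4 mm/day.

C ≈ 6.4 mm/day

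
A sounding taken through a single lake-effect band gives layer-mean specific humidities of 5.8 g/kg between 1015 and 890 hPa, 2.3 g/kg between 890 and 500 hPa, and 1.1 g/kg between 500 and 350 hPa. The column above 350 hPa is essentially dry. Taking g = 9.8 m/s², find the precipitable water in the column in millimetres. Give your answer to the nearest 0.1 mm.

Precipitable water is the column-integrated vapour mass per unit area: PW = (1/g) Σ q̄ Δp, with q in kg/kg and Δp in Pa (1 kg/m² of water = 1 mm).
Layer 1015–890 hPa: Δp = 125 hPa = 12500 Pa, q̄ = 0.0058 kg/kg → 0.0058 × 12500 / 9.8 = 7.40 mm
Layer 890–500 hPa: Δp = 390 hPa = 39000 Pa, q̄ = 0.0023 kg/kg → 0.0023 × 39000 / 9.8 = 9.15 mm
Layer 500–350 hPa: Δp = 150 hPa = 15000 Pa, q̄ = 0.0011 kg/kg → 0.0011 × 15000 / 9.8 = 1.68 mm
PW = 7.40 + 9.15 + 1.68 = 18.23 ≈ 18.2 mm.

PW ≈ 18.2 mm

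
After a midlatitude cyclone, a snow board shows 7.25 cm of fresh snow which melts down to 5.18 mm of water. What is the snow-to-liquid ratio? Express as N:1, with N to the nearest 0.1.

ratio ≈ 14.0

Ratio = snow depth / SWE = 72.5 mm / 5.18 mm = 14.0, i.e. 14.0:1.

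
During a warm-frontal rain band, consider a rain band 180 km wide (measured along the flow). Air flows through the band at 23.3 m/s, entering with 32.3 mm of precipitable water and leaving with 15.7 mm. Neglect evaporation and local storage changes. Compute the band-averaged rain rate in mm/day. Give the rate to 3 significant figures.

R ≈ 186 mm/day

Column moisture flux per unit crosswind length is F = V × PW.
Inflow: F_in = 23.3 × 32.3 = 752.59 mm·m/s
Outflow: F_out = 23.3 × 15.7 = 365.81 mm·m/s
Steady-state rate R = (F_in − F_out)/L = (752.59 − 365.81) / 180000 m = 2.149e-03 mm/s.
R = 2.149e-03 × 3600 × 24 = 186 mm/day.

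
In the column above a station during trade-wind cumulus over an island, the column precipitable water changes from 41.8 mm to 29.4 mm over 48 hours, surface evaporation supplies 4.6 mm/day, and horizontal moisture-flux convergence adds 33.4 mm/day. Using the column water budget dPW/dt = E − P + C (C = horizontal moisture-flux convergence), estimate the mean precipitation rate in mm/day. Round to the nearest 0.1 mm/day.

dPW/dt = (29.4 − 41.8) mm / (48/24 day) = -6.200 mm/day.
P = E + C − dPW/dt = 4.6 + (33.4) − (-6.200) = 44.2 mm/day.

P ≈ 44.2 mm/day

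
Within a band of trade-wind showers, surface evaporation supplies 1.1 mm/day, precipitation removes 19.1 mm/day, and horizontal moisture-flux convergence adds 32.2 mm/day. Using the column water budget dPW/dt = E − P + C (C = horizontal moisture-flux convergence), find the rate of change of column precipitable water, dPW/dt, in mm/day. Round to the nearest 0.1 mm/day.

dPW/dt ≈ 14.2 mm/day

dPW/dt = E − P + C = 1.1 − 19.1 + (32.2) = 14.2 mm/day.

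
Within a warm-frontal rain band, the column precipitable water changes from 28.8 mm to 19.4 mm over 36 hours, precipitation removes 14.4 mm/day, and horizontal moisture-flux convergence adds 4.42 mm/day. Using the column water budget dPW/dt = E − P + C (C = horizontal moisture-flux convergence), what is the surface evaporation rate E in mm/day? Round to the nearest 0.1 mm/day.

E ≈ 3.7 mm/day

dPW/dt = (19.4 − 28.8) mm / (36/24 day) = -6.267 mm/day.
E = dPW/dt + P − C = (-6.267) + 14.4 − (4.42) = 3.7 mm/day.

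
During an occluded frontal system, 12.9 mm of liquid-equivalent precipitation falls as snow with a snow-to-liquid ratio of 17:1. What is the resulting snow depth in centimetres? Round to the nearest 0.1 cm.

snow depth ≈ 21.9 cm

Snow depth = liquid × ratio = 12.9 mm × 17 = 219.3 mm = 21.9 cm.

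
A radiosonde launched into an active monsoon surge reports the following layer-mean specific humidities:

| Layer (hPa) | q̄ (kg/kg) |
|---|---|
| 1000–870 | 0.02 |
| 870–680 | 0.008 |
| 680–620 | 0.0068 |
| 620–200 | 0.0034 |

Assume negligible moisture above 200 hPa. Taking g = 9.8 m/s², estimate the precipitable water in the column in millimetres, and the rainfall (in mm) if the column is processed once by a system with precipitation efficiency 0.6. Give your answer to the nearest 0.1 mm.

Precipitable water is the column-integrated vapour mass per unit area: PW = (1/g) Σ q̄ Δp, with q in kg/kg and Δp in Pa (1 kg/m² of water = 1 mm).
Layer 1000–870 hPa: Δp = 130 hPa = 13000 Pa, q̄ = 0.02 kg/kg → 0.02 × 13000 / 9.8 = 26.53 mm
Layer 870–680 hPa: Δp = 190 hPa = 19000 Pa, q̄ = 0.008 kg/kg → 0.008 × 19000 / 9.8 = 15.51 mm
Layer 680–620 hPa: Δp = 60 hPa = 6000 Pa, q̄ = 0.0068 kg/kg → 0.0068 × 6000 / 9.8 = 4.16 mm
Layer 620–200 hPa: Δp = 420 hPa = 42000 Pa, q̄ = 0.0034 kg/kg → 0.0034 × 42000 / 9.8 = 14.57 mm
PW = 26.53 + 15.51 + 4.16 + 14.57 = 60.77 ≈ 60.8 mm.
Rainfall = ε × PW = 0.6 × 60.8 = 36.5 mm.

PW ≈ 60.8 mm; rainfall ≈ 36.5 mm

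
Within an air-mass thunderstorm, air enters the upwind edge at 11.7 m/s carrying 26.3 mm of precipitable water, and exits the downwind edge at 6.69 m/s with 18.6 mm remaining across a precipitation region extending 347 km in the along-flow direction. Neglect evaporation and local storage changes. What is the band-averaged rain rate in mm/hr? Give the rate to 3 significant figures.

R ≈ 1.90 mm/hr

Column moisture flux per unit crosswind length is F = V × PW.
Inflow: F_in = 11.7 × 26.3 = 307.71 mm·m/s
Outflow: F_out = 6.69 × 18.6 = 124.434 mm·m/s
Steady-state rate R = (F_in − F_out)/L = (307.71 − 124.434) / 347000 m = 5.282e-04 mm/s.
R = 5.282e-04 × 3600 = 1.90 mm/hr.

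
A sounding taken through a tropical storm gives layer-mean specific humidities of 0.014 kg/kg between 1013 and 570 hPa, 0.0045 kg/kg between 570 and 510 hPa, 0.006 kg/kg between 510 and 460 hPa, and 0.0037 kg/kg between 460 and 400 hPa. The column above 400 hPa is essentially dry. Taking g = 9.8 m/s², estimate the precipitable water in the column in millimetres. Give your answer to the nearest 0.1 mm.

PW ≈ 71.4 mm

Precipitable water is the column-integrated vapour mass per unit area: PW = (1/g) Σ q̄ Δp, with q in kg/kg and Δp in Pa (1 kg/m² of water = 1 mm).
Layer 1013–570 hPa: Δp = 443 hPa = 44300 Pa, q̄ = 0.014 kg/kg → 0.014 × 44300 / 9.8 = 63.29 mm
Layer 570–510 hPa: Δp = 60 hPa = 6000 Pa, q̄ = 0.0045 kg/kg → 0.0045 × 6000 / 9.8 = 2.76 mm
Layer 510–460 hPa: Δp = 50 hPa = 5000 Pa, q̄ = 0.006 kg/kg → 0.006 × 5000 / 9.8 = 3.06 mm
Layer 460–400 hPa: Δp = 60 hPa = 6000 Pa, q̄ = 0.0037 kg/kg → 0.0037 × 6000 / 9.8 = 2.27 mm
PW = 63.29 + 2.76 + 3.06 + 2.27 = 71.38 ≈ 71.4 mm.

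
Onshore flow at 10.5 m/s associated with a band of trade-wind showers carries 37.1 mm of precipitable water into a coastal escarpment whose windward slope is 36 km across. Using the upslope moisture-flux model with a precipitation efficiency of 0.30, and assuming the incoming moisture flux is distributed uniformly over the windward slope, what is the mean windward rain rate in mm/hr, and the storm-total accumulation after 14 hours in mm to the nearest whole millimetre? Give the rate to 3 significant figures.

Incoming column moisture flux per unit ridge length: F = V × PW = 10.5 × 37.1 = 389.55 mm·m/s.
Spread over the 36 km slope with efficiency ε = 0.30: R = ε·F/W = 0.30 × 389.55 / 36000 m = 3.246e-03 mm/s.
R = 3.246e-03 × 3600 = 11.7 mm/hr.
Over 14 h: total = 11.7 × 14 = 163.8 ≈ 164 mm.

R ≈ 11.7 mm/hr; total ≈ 164 mm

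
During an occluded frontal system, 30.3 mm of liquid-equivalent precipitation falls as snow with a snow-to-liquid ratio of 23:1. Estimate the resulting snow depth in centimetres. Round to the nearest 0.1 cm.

Snow depth = liquid × ratio = 30.3 mm × 23 = 696.9 mm = 69.7 cm.

snow depth ≈ 69.7 cm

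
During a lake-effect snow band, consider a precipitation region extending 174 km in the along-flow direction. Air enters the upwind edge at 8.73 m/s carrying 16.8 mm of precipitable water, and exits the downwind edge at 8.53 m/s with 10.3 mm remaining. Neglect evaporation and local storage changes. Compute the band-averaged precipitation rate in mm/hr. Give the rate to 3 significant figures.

R ≈ 1.22 mm/hr

Column moisture flux per unit crosswind length is F = V × PW.
Inflow: F_in = 8.73 × 16.8 = 146.664 mm·m/s
Outflow: F_out = 8.53 × 10.3 = 87.859 mm·m/s
Steady-state rate R = (F_in − F_out)/L = (146.664 − 87.859) / 174000 m = 3.380e-04 mm/s.
R = 3.380e-04 × 3600 = 1.22 mm/hr.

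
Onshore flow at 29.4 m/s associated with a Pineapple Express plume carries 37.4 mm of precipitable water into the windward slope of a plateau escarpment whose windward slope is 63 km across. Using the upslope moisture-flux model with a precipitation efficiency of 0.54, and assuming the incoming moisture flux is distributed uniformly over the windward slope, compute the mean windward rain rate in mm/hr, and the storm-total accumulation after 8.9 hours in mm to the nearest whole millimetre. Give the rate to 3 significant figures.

R ≈ 33.9 mm/hr; total ≈ 302 mm

Incoming column moisture flux per unit ridge length: F = V × PW = 29.4 × 37.4 = 1099.56 mm·m/s.
Spread over the 63 km slope with efficiency ε = 0.54: R = ε·F/W = 0.54 × 1099.56 / 63000 m = 9.425e-03 mm/s.
R = 9.425e-03 × 3600 = 33.9 mm/hr.
Over 8.9 h: total = 33.9 × 8.9 = 301.71 ≈ 302 mm.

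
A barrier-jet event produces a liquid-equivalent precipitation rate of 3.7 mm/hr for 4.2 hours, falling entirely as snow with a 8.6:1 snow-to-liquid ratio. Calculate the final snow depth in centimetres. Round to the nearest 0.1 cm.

snow depth ≈ 13.4 cm

Liquid-equivalent depth = 3.7 × 4.2 = 15.54 mm.
Snow depth = 15.54 mm × 8.6 = 133.644 mm = 13.4 cm.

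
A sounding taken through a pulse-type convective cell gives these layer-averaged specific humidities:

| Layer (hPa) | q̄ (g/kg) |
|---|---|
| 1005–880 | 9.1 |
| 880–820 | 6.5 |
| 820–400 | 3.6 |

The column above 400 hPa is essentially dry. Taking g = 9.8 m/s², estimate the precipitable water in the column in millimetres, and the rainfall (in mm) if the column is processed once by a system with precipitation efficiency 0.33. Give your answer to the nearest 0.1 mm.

PW ≈ 31.0 mm; rainfall ≈ 10.2 mm

Precipitable water is the column-integrated vapour mass per unit area: PW = (1/g) Σ q̄ Δp, with q in kg/kg and Δp in Pa (1 kg/m² of water = 1 mm).
Layer 1005–880 hPa: Δp = 125 hPa = 12500 Pa, q̄ = 0.0091 kg/kg → 0.0091 × 12500 / 9.8 = 11.61 mm
Layer 880–820 hPa: Δp = 60 hPa = 6000 Pa, q̄ = 0.0065 kg/kg → 0.0065 × 6000 / 9.8 = 3.98 mm
Layer 820–400 hPa: Δp = 420 hPa = 42000 Pa, q̄ = 0.0036 kg/kg → 0.0036 × 42000 / 9.8 = 15.43 mm
PW = 11.61 + 3.98 + 15.43 = 31.02 ≈ 31.0 mm.
Rainfall = ε × PW = 0.33 × 31.0 = 10.2 mm.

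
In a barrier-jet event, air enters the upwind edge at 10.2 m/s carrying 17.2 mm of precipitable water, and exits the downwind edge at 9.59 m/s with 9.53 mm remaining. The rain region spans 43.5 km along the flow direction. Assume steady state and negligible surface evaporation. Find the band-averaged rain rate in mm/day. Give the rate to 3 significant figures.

Column moisture flux per unit crosswind length is F = V × PW.
Inflow: F_in = 10.2 × 17.2 = 175.44 mm·m/s
Outflow: F_out = 9.59 × 9.53 = 91.3927 mm·m/s
Steady-state rate R = (F_in − F_out)/L = (175.44 − 91.3927) / 43500 m = 1.932e-03 mm/s.
R = 1.932e-03 × 3600 × 24 = 167 mm/day.

R ≈ 167 mm/day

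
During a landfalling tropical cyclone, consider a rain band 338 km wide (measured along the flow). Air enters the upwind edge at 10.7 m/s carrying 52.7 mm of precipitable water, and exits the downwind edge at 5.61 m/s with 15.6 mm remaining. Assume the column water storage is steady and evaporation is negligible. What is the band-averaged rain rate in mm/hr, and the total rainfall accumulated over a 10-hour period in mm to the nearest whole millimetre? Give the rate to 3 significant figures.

R ≈ 5.07 mm/hr; total ≈ 51 mm

Column moisture flux per unit crosswind length is F = V × PW.
Inflow: F_in = 10.7 × 52.7 = 563.89 mm·m/s
Outflow: F_out = 5.61 × 15.6 = 87.516 mm·m/s
Steady-state rate R = (F_in − F_out)/L = (563.89 − 87.516) / 338000 m = 1.409e-03 mm/s.
R = 1.409e-03 × 3600 = 5.07 mm/hr.
Over 10 h: total = 5.07 × 10 = 50.7 ≈ 51 mm.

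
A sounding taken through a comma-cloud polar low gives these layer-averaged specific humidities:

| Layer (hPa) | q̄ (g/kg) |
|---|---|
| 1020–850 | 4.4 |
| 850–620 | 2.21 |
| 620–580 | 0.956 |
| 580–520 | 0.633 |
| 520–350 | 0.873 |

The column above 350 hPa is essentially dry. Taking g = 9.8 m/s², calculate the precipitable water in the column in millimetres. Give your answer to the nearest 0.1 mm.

PW ≈ 15.1 mm

Precipitable water is the column-integrated vapour mass per unit area: PW = (1/g) Σ q̄ Δp, with q in kg/kg and Δp in Pa (1 kg/m² of water = 1 mm).
Layer 1020–850 hPa: Δp = 170 hPa = 17000 Pa, q̄ = 0.0044 kg/kg → 0.0044 × 17000 / 9.8 = 7.63 mm
Layer 850–620 hPa: Δp = 230 hPa = 23000 Pa, q̄ = 0.00221 kg/kg → 0.00221 × 23000 / 9.8 = 5.19 mm
Layer 620–580 hPa: Δp = 40 hPa = 4000 Pa, q̄ = 0.000956 kg/kg → 0.000956 × 4000 / 9.8 = 0.39 mm
Layer 580–520 hPa: Δp = 60 hPa = 6000 Pa, q̄ = 0.000633 kg/kg → 0.000633 × 6000 / 9.8 = 0.39 mm
Layer 520–350 hPa: Δp = 170 hPa = 17000 Pa, q̄ = 0.000873 kg/kg → 0.000873 × 17000 / 9.8 = 1.51 mm
PW = 7.63 + 5.19 + 0.39 + 0.39 + 1.51 = 15.11 ≈ 15.1 mm.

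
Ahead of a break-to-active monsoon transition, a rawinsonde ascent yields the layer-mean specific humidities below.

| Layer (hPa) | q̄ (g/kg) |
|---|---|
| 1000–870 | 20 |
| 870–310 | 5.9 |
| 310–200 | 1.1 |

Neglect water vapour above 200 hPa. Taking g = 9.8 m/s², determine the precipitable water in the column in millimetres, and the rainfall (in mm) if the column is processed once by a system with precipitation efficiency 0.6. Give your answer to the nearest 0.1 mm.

PW ≈ 61.5 mm; rainfall ≈ 36.9 mm

Precipitable water is the column-integrated vapour mass per unit area: PW = (1/g) Σ q̄ Δp, with q in kg/kg and Δp in Pa (1 kg/m² of water = 1 mm).
Layer 1000–870 hPa: Δp = 130 hPa = 13000 Pa, q̄ = 0.02 kg/kg → 0.02 × 13000 / 9.8 = 26.53 mm
Layer 870–310 hPa: Δp = 560 hPa = 56000 Pa, q̄ = 0.0059 kg/kg → 0.0059 × 56000 / 9.8 = 33.71 mm
Layer 310–200 hPa: Δp = 110 hPa = 11000 Pa, q̄ = 0.0011 kg/kg → 0.0011 × 11000 / 9.8 = 1.23 mm
PW = 26.53 + 33.71 + 1.23 = 61.47 ≈ 61.5 mm.
Rainfall = ε × PW = 0.6 × 61.5 = 36.9 mm.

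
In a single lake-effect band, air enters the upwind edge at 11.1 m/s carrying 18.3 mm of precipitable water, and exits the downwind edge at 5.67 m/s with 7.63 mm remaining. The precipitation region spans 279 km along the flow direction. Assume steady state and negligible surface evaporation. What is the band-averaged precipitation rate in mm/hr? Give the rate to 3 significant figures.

R ≈ 2.06 mm/hr

Column moisture flux per unit crosswind length is F = V × PW.
Inflow: F_in = 11.1 × 18.3 = 203.13 mm·m/s
Outflow: F_out = 5.67 × 7.63 = 43.2621 mm·m/s
Steady-state rate R = (F_in − F_out)/L = (203.13 − 43.2621) / 279000 m = 5.730e-04 mm/s.
R = 5.730e-04 × 3600 = 2.06 mm/hr.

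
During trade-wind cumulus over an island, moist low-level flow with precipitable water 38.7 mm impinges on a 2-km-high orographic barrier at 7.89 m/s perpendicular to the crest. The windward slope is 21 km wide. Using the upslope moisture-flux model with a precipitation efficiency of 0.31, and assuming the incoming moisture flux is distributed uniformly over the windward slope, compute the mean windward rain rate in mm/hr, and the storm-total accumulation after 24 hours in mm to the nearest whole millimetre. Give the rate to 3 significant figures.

R ≈ 16.2 mm/hr; total ≈ 389 mm

Incoming column moisture flux per unit ridge length: F = V × PW = 7.89 × 38.7 = 305.343 mm·m/s.
Spread over the 21 km slope with efficiency ε = 0.31: R = ε·F/W = 0.31 × 305.343 / 21000 m = 4.507e-03 mm/s.
R = 4.507e-03 × 3600 = 16.2 mm/hr.
Over 24 h: total = 16.2 × 24 = 388.8 ≈ 389 mm.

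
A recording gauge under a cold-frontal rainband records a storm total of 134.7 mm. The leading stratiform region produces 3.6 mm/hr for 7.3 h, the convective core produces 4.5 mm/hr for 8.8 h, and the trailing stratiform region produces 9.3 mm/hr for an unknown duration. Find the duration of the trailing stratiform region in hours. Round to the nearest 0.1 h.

Known phases: 3.6 × 7.3 + 4.5 × 8.8 = 26.28 + 39.6 = 65.88 mm.
Remaining depth = 134.7 − 65.88 = 68.82 mm.
Duration = 68.82 / 9.3 = 7.4 h.

duration ≈ 7.4 h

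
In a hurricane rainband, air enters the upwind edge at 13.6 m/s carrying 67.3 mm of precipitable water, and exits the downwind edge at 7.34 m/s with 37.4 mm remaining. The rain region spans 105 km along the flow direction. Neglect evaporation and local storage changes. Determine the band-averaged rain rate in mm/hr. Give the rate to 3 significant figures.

Column moisture flux per unit crosswind length is F = V × PW.
Inflow: F_in = 13.6 × 67.3 = 915.28 mm·m/s
Outflow: F_out = 7.34 × 37.4 = 274.516 mm·m/s
Steady-state rate R = (F_in − F_out)/L = (915.28 − 274.516) / 105000 m = 6.103e-03 mm/s.
R = 6.103e-03 × 3600 = 22.0 mm/hr.

R ≈ 22.0 mm/hr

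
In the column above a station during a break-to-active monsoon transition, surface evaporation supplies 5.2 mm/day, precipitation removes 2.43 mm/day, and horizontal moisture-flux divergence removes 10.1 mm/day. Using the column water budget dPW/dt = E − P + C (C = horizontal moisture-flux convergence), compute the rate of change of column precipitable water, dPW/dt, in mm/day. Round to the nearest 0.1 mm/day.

dPW/dt ≈ -7.3 mm/day

dPW/dt = E − P + C = 5.2 − 2.43 + (-10.1) = -7.3 mm/day.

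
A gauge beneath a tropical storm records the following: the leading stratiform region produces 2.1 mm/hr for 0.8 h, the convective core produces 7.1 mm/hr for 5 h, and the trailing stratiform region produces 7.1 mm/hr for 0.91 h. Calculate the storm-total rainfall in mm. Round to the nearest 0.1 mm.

Total = Σ Rᵢ Δtᵢ = 2.1 × 0.8 + 7.1 × 5 + 7.1 × 0.91
      = 1.68 + 35.5 + 6.461 = 43.6 mm.

total ≈ 43.6 mm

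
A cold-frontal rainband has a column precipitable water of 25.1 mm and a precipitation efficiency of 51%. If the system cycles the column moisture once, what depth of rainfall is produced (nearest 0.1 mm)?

rainfall ≈ 12.8 mm

Rainfall = ε × PW = 0.51 × 25.1 = 12.8 mm.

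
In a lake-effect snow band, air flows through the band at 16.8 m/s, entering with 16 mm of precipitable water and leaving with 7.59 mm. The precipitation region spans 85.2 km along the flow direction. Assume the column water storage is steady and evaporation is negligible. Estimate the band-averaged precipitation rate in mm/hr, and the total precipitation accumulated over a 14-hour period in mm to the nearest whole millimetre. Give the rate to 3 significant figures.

Column moisture flux per unit crosswind length is F = V × PW.
Inflow: F_in = 16.8 × 16 = 268.8 mm·m/s
Outflow: F_out = 16.8 × 7.59 = 127.512 mm·m/s
Steady-state rate R = (F_in − F_out)/L = (268.8 − 127.512) / 85200 m = 1.658e-03 mm/s.
R = 1.658e-03 × 3600 = 5.97 mm/hr.
Over 14 h: total = 5.97 × 14 = 83.58 ≈ 84 mm.

R ≈ 5.97 mm/hr; total ≈ 84 mm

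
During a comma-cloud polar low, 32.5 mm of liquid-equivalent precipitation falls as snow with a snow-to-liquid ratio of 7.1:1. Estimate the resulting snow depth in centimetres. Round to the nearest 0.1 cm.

Snow depth = liquid × ratio = 32.5 mm × 7.1 = 230.75 mm = 23.1 cm.

snow depth ≈ 23.1 cm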